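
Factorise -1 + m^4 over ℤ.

(m + 1)*(m - 1)*(m^2 + 1)

Write as (m^2)² − (1)², then factor m^2 - 1 once more.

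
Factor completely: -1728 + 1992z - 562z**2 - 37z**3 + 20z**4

(4z - 9)(5z - 8)(z + 6)(z - 4)

Testing divisors of the constant over divisors of the leading coefficient, z = 4 is a root, so (z - 4) is a factor; dividing leaves 20z**3 + 43z**2 - 390z + 432.
Continuing, z = 9/4 is a root, so (4z - 9) is a factor; dividing leaves 5z**2 + 22z - 48.
The remaining quadratic factors as (5z - 8)(z + 6).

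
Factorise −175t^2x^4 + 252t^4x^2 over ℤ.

Factor out 7t^2x^2, leaving 36t^2 − 25x^2, which is a difference of two squares.

7t^2x^2(6t + 5x)(6t − 5x)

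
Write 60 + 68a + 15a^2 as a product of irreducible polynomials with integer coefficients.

Need a pair with product 15·60 = 900 and sum 68: that's 50 and 18.
Split the middle term: 15a^2 + 50a + 18a + 60 = 5a(3a + 10) + 6(3a + 10).

(3a + 10)(5a + 6)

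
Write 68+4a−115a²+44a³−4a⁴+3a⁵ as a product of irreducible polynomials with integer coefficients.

Among the possible rational roots, a = 2 is a root, giving the factor (a−2) and quotient 3a⁴+2a³+48a²−19a−34.
Next, a = −2/3 is a root, giving the factor (3a+2) and quotient a³+16a−17.
Continuing, a = 1 is a root, so (a−1) divides it; the quotient is a²+a+17.
The quadratic a²+a+17 has discriminant −67 < 0 and is irreducible over ℤ.

(3a+2)(a−1)(a−2)(a²+a+17)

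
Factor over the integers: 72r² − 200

Pull out the common factor 8; 9r² − 25 is a difference of squares.

8(3r + 5)(3r − 5)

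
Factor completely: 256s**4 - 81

(4s + 3)(4s - 3)(16s**2 + 9)

Difference of squares twice: with A = 4s and B = 3, A⁴ − B⁴ = (A² − B²)(A² + B²), and A² − B² factors again.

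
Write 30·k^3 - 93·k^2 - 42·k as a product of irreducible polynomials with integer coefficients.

Pull out the common factor 3·k, then factor the remaining trinomial.

3·k·(2·k - 7)·(5·k + 2)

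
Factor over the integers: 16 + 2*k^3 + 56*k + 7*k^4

(7*k + 2)*(k + 2)*(k^2 − 2*k + 4)

Group as (7*k^4 + 56*k) + (2*k^3 + 16) = 7*k*(k^3 + 8) + 2*(k^3 + 8).
Both groups share the factor (k^3 + 8).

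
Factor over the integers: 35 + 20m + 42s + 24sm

Group as (24sm + 42s) + (20m + 35) = 6s(4m + 7) + 5(4m + 7).
Both groups share the factor (4m + 7).

(4m + 7)(6s + 5)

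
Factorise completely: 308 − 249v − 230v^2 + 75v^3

(3v − 11)(5v + 7)(5v − 4)

Among the possible rational roots, v = 4/5 is a root, so (5v − 4) divides it; the quotient is 15v^2 − 34v − 77.
The remaining quadratic factors as (3v − 11)(5v + 7).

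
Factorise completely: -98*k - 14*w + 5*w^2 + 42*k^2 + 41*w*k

(5*w + 6*k - 14)*(w + 7*k)

Group: 5*w*(w + 7*k) + (6*k - 14)*(w + 7*k); both groups contain (w + 7*k).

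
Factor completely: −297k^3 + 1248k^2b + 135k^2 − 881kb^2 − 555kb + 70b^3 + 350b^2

−(3k − 10b)(9k − 7b)(11k − b − 5)

Group: 9k(−33k^2 + 113kb + 15k − 10b^2 − 50b) − 7b(−33k^2 + 113kb + 15k − 10b^2 − 50b); both groups contain (−33k^2 + 113kb + 15k − 10b^2 − 50b), so (9k − 7b) is a factor with cofactor −33k^2 + 113kb + 15k − 10b^2 − 50b.
The cofactor groups again: −33k^2 + 113kb + 15k − 10b^2 − 50b = −3k(11k − b − 5) + 10b(11k − b − 5); both groups contain (11k − b − 5), giving −(3k − 10b)(11k − b − 5).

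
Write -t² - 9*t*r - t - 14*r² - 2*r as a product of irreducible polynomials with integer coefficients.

-(t + 2*r)*(t + 7*r + 1)

Group: -t*(t + 7*r + 1) - 2*r*(t + 7*r + 1); both groups contain (t + 7*r + 1).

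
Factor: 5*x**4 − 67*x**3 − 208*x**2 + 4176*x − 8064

Among the possible rational roots, x = 12/5 is a root, so (5*x − 12) divides it; the quotient is x**3 − 11*x**2 − 68*x + 672.
Then x = 12 is a root, so (x − 12) is a factor; dividing leaves x**2 + x − 56.
The remaining quadratic factors as (x − 7)(x + 8).

(5*x − 12)*(x + 8)*(x − 12)*(x − 7)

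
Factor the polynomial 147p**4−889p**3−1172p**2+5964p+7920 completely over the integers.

Trying the rational-root candidates, p = 6 is a root, so (p−6) is a factor; dividing leaves 147p**3−7p**2−1214p−1320.
Then p = 10/3 is a root, so (3p−10) divides it; the quotient is 49p**2+161p+132.
The remaining quadratic factors as (7p+11)(7p+12).

(3p−10)(7p+11)(7p+12)(p−6)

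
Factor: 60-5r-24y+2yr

(2y-5)(r-12)

Group as (2yr-24y) + (-5r+60) = 2y(r-12) - 5(r-12).
Both groups share the factor (r-12).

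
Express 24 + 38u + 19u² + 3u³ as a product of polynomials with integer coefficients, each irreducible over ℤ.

Testing divisors of the constant over divisors of the leading coefficient, u = −2 is a root, giving the factor (u + 2) and quotient 3u² + 13u + 12.
The remaining quadratic factors as (u + 3)(3u + 4).

(3u + 4)(u + 2)(u + 3)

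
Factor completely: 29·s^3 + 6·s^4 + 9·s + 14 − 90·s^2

Among the possible rational roots, s = −1/3 is a root, so (3·s + 1) divides it; the quotient is 2·s^3 + 9·s^2 − 33·s + 14.
Continuing, s = 1/2 is a root, so (2·s − 1) is a factor; dividing leaves s^2 + 5·s − 14.
The remaining quadratic factors as (s − 2)(s + 7).

(2·s − 1)·(3·s + 1)·(s + 7)·(s − 2)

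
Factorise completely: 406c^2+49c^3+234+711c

Among the possible rational roots, c = -13/7 is a root, giving the factor (7c+13) and quotient 7c^2+45c+18.
The remaining quadratic factors as (7c+3)(c+6).

(7c+13)(7c+3)(c+6)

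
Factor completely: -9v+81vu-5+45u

Group as (81vu-9v) + (45u-5) = 9v(9u-1) + 5(9u-1).
Both groups share the factor (9u-1).

(9u-1)(9v+5)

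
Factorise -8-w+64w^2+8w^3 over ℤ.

Group as (8w^3-w) + (64w^2-8) = w(8w^2-1) + 8(8w^2-1).
Both groups share the factor (8w^2-1).

(w+8)(8w^2-1)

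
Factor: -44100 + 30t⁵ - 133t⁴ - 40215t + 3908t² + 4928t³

By the rational root theorem, t = -12/5 is a root, so (5t + 12) is a factor; dividing leaves 6t⁴ - 41t³ + 1084t² - 1820t - 3675.
Next, t = 3 is a root, so (t - 3) divides it; the quotient is 6t³ - 23t² + 1015t + 1225.
Continuing, t = -7/6 is a root, giving the factor (6t + 7) and quotient t² - 5t + 175.
The quadratic t² - 5t + 175 has discriminant -675 < 0 and is irreducible over ℤ.

(5t + 12)(6t + 7)(t - 3)(t² - 5t + 175)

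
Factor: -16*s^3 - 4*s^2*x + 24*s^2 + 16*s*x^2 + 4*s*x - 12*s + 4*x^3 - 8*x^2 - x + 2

-(2*s + 2*x - 1)*(2*s - 2*x - 1)*(4*s + x - 2)

Group: 2*s*(-8*s^2 - 10*s*x + 8*s - 2*x^2 + 5*x - 2) + (-2*x - 1)*(-8*s^2 - 10*s*x + 8*s - 2*x^2 + 5*x - 2); both groups contain (-8*s^2 - 10*s*x + 8*s - 2*x^2 + 5*x - 2), so (2*s - 2*x - 1) is a factor with cofactor -8*s^2 - 10*s*x + 8*s - 2*x^2 + 5*x - 2.
The cofactor groups again: -8*s^2 - 10*s*x + 8*s - 2*x^2 + 5*x - 2 = -4*s*(2*s + 2*x - 1) + (-x + 2)*(2*s + 2*x - 1); both groups contain (2*s + 2*x - 1), giving -(4*s + x - 2)*(2*s + 2*x - 1).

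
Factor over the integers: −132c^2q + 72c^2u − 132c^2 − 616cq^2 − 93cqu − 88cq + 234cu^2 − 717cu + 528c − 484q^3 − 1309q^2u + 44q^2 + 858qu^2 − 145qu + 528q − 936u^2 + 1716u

−(11q − 6u + 11)(3c + 11q − 12)(4c + 4q + 13u)

Group: 11q(−12c^2 − 56cq − 39cu + 48c − 44q^2 − 143qu + 48q + 156u) + (−6u + 11)(−12c^2 − 56cq − 39cu + 48c − 44q^2 − 143qu + 48q + 156u); both groups contain (−12c^2 − 56cq − 39cu + 48c − 44q^2 − 143qu + 48q + 156u), so (11q − 6u + 11) is a factor with cofactor −12c^2 − 56cq − 39cu + 48c − 44q^2 − 143qu + 48q + 156u.
The cofactor groups again: −12c^2 − 56cq − 39cu + 48c − 44q^2 − 143qu + 48q + 156u = −4c(3c + 11q − 12) + (−4q − 13u)(3c + 11q − 12); both groups contain (3c + 11q − 12), giving −(4c + 4q + 13u)(3c + 11q − 12).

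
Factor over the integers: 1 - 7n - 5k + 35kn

Group as (35kn - 5k) + (-7n + 1) = 5k(7n - 1) - (7n - 1).
Both groups share the factor (7n - 1).

(5k - 1)(7n - 1)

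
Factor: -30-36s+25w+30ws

(5w-6)(6s+5)

Group as (30ws+25w) + (-36s-30) = 5w(6s+5) - 6(6s+5).
Both groups share the factor (6s+5).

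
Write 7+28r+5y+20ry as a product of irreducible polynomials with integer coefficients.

(4r+1)(5y+7)

Group as (20ry+28r) + (5y+7) = 4r(5y+7) + (5y+7).
Both groups share the factor (5y+7).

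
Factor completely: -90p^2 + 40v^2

10(2v - 3p)(2v + 3p)

Every term has a factor of 10. Then 4v^2 - 9p^2 = (2v)² − (3p)².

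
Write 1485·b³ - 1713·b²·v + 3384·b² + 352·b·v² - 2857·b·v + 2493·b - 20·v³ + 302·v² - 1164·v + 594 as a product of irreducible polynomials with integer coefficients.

Group: 9·b·(165·b² - 172·b·v + 211·b + 20·v² - 122·v + 66) + (-v + 9)·(165·b² - 172·b·v + 211·b + 20·v² - 122·v + 66); both groups contain (165·b² - 172·b·v + 211·b + 20·v² - 122·v + 66), so (9·b - v + 9) is a factor with cofactor 165·b² - 172·b·v + 211·b + 20·v² - 122·v + 66.
The cofactor groups again: 165·b² - 172·b·v + 211·b + 20·v² - 122·v + 66 = 15·b·(11·b - 10·v + 6) + (-2·v + 11)·(11·b - 10·v + 6); both groups contain (11·b - 10·v + 6), giving (15·b - 2·v + 11)·(11·b - 10·v + 6).

(11·b - 10·v + 6)·(15·b - 2·v + 11)·(9·b - v + 9)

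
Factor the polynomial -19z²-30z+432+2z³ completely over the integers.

Trying the rational-root candidates, z = -9/2 is a root, so (2z+9) is a factor; dividing leaves z²-14z+48.
The remaining quadratic factors as (z-6)(z-8).

(2z+9)(z-6)(z-8)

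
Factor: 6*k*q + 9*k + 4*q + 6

Group as (6*k*q + 9*k) + (4*q + 6) = 3*k*(2*q + 3) + 2*(2*q + 3).
Both groups share the factor (2*q + 3).

(2*q + 3)*(3*k + 2)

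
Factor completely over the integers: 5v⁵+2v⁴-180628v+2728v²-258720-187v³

Among the possible rational roots, v = -7/5 is a root, giving the factor (5v+7) and quotient v⁴-v³-36v²+596v-36960.
Then v = 14 is a root, so (v-14) is a factor; dividing leaves v³+13v²+146v+2640.
Then v = -15 is a root, so (v+15) divides it; the quotient is v²-2v+176.
The quadratic v²-2v+176 has discriminant -700 < 0 and is irreducible over ℤ.

(5v+7)(v+15)(v-14)(v²-2v+176)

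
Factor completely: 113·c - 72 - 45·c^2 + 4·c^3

(4·c - 9)·(c - 1)·(c - 8)

By the rational root theorem, c = 8 is a root, giving the factor (c - 8) and quotient 4·c^2 - 13·c + 9.
The remaining quadratic factors as (c - 1)(4·c - 9).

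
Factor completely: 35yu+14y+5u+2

(5u+2)(7y+1)

Group as (35yu+14y) + (5u+2) = 7y(5u+2) + (5u+2).
Both groups share the factor (5u+2).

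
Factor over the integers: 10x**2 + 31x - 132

Need a pair with product 10·(-132) = -1320 and sum 31: that's -24 and 55.
Split the middle term: 10x**2 - 24x + 55x - 132 = 2x(5x - 12) + 11(5x - 12).

(2x + 11)(5x - 12)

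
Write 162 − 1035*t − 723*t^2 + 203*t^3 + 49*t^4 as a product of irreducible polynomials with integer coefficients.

(7*t + 9)*(7*t − 1)*(t + 6)*(t − 3)

Among the possible rational roots, t = −9/7 is a root, so (7*t + 9) divides it; the quotient is 7*t^3 + 20*t^2 − 129*t + 18.
Next, t = 3 is a root, so (t − 3) is a factor; dividing leaves 7*t^2 + 41*t − 6.
The remaining quadratic factors as (7*t − 1)(t + 6).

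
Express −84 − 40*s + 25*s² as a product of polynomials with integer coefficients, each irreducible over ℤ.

(5*s + 6)*(5*s − 14)

Need a pair with product 25·(−84) = −2100 and sum −40: that's −70 and 30.
Split the middle term: 25*s² − 70*s + 30*s − 84 = 5*s*(5*s − 14) + 6*(5*s − 14).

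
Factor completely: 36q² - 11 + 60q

(6q + 11)(6q - 1)

Need a pair with product 36·(-11) = -396 and sum 60: that's 66 and -6.
Split the middle term: 36q² + 66q - 6q - 11 = 6q(6q + 11) - (6q + 11).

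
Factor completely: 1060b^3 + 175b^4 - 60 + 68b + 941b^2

Testing divisors of the constant over divisors of the leading coefficient, b = 1/5 is a root, so (5b - 1) divides it; the quotient is 35b^3 + 219b^2 + 232b + 60.
Next, b = -6/7 is a root, so (7b + 6) is a factor; dividing leaves 5b^2 + 27b + 10.
The remaining quadratic factors as (b + 5)(5b + 2).

(5b + 2)(5b - 1)(7b + 6)(b + 5)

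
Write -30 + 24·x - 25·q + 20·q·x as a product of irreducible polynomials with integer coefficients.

Group as (20·q·x - 25·q) + (24·x - 30) = 5·q·(4·x - 5) + 6·(4·x - 5).
Both groups share the factor (4·x - 5).

(4·x - 5)·(5·q + 6)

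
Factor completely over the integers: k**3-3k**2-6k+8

(k+2)(k-1)(k-4)

Trying the rational-root candidates, k = 1 is a root, so (k-1) divides it; the quotient is k**2-2k-8.
The remaining quadratic factors as (k-4)(k+2).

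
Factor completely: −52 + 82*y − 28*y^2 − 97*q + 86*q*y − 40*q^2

Group: −8*q*(5*q − 2*y + 4) + (14*y − 13)*(5*q − 2*y + 4); both groups contain (5*q − 2*y + 4).

−(5*q − 2*y + 4)*(8*q − 14*y + 13)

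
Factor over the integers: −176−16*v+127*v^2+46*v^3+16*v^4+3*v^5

Testing divisors of the constant over divisors of the leading coefficient, v = 1 is a root, giving the factor (v−1) and quotient 3*v^4+19*v^3+65*v^2+192*v+176.
Continuing, v = −4/3 is a root, so (3*v+4) is a factor; dividing leaves v^3+5*v^2+15*v+44.
Continuing, v = −4 is a root, so (v+4) divides it; the quotient is v^2+v+11.
The quadratic v^2+v+11 has discriminant −43 < 0 and is irreducible over ℤ.

(3*v+4)*(v+4)*(v−1)*(v^2+v+11)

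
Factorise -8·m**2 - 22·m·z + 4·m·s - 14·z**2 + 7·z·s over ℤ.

-(2·m + 2·z - s)·(4·m + 7·z)

Group: -4·m·(2·m + 2·z - s) - 7·z·(2·m + 2·z - s); both groups contain (2·m + 2·z - s).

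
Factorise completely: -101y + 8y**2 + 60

Need a pair with product 8·60 = 480 and sum -101: that's -5 and -96.
Split the middle term: 8y**2 - 5y - 96y + 60 = y(8y - 5) - 12(8y - 5).

(8y - 5)(y - 12)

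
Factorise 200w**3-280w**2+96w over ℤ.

Pull out the common factor 8w, then factor the remaining trinomial.

8w(5w-3)(5w-4)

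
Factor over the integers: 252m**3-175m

7m(6m+5)(6m-5)

Pull out the common factor 7m; 36m**2-25 is a difference of squares.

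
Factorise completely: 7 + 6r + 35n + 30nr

Group as (30nr + 35n) + (6r + 7) = 5n(6r + 7) + (6r + 7).
Both groups share the factor (6r + 7).

(5n + 1)(6r + 7)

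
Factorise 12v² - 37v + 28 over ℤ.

(3v - 4)(4v - 7)

Need a pair with product 12·28 = 336 and sum -37: that's -21 and -16.
Split the middle term: 12v² - 21v - 16v + 28 = 3v(4v - 7) - 4(4v - 7).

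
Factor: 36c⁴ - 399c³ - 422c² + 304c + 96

By the rational root theorem, c = 2/3 is a root, so (3c - 2) is a factor; dividing leaves 12c³ - 125c² - 224c - 48.
Continuing, c = 12 is a root, so (c - 12) is a factor; dividing leaves 12c² + 19c + 4.
The remaining quadratic factors as (3c + 4)(4c + 1).

(3c + 4)(3c - 2)(4c + 1)(c - 12)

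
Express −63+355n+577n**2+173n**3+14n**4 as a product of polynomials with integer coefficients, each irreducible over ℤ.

(2n+9)(7n−1)(n+1)(n+7)

Trying the rational-root candidates, n = −1 is a root, giving the factor (n+1) and quotient 14n**3+159n**2+418n−63.
Next, n = 1/7 is a root, so (7n−1) is a factor; dividing leaves 2n**2+23n+63.
The remaining quadratic factors as (2n+9)(n+7).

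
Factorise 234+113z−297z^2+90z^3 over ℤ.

Trying the rational-root candidates, z = 13/6 is a root, giving the factor (6z−13) and quotient 15z^2−17z−18.
The remaining quadratic factors as (3z+2)(5z−9).

(3z+2)(5z−9)(6z−13)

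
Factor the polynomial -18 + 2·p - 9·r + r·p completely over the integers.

(p - 9)·(r + 2)

Group as (r·p - 9·r) + (2·p - 18) = r·(p - 9) + 2·(p - 9).
Both groups share the factor (p - 9).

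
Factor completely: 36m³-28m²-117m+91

Group as (36m³-117m) + (-28m²+91) = 9m(4m²-13) - 7(4m²-13).
Both groups share the factor (4m²-13).

(9m-7)(4m²-13)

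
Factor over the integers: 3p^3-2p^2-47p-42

Among the possible rational roots, p = 14/3 is a root, so (3p-14) divides it; the quotient is p^2+4p+3.
The remaining quadratic factors as (p+1)(p+3).

(3p-14)(p+1)(p+3)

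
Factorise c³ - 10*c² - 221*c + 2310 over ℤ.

Among the possible rational roots, c = -15 is a root, so (c + 15) divides it; the quotient is c² - 25*c + 154.
The remaining quadratic factors as (c - 11)(c - 14).

(c + 15)*(c - 11)*(c - 14)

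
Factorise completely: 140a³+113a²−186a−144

Among the possible rational roots, a = −3/4 is a root, so (4a+3) divides it; the quotient is 35a²+2a−48.
The remaining quadratic factors as (5a+6)(7a−8).

(4a+3)(5a+6)(7a−8)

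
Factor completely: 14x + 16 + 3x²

Need a pair with product 3·16 = 48 and sum 14: that's 8 and 6.
Split the middle term: 3x² + 8x + 6x + 16 = x(3x + 8) + 2(3x + 8).

(3x + 8)(x + 2)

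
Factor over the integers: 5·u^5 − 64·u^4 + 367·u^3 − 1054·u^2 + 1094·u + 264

(5·u + 1)·(u − 3)·(u − 4)·(u^2 − 6·u + 22)

Testing divisors of the constant over divisors of the leading coefficient, u = 4 is a root, giving the factor (u − 4) and quotient 5·u^4 − 44·u^3 + 191·u^2 − 290·u − 66.
Next, u = 3 is a root, giving the factor (u − 3) and quotient 5·u^3 − 29·u^2 + 104·u + 22.
Next, u = −1/5 is a root, giving the factor (5·u + 1) and quotient u^2 − 6·u + 22.
The quadratic u^2 − 6·u + 22 has discriminant −52 < 0 and is irreducible over ℤ.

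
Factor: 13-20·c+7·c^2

(7·c-13)·(c-1)

Need a pair with product 7·13 = 91 and sum -20: that's -13 and -7.
Split the middle term: 7·c^2-13·c - 7·c+13 = c·(7·c-13) - (7·c-13).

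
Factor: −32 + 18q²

Every term has a factor of 2. Then 9q² − 16 = (3q)² − (4)².

2(3q + 4)(3q − 4)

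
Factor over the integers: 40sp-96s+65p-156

Group as (40sp-96s) + (65p-156) = 8s(5p-12) + 13(5p-12).
Both groups share the factor (5p-12).

(5p-12)(8s+13)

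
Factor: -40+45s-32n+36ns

Group as (36ns-32n) + (45s-40) = 4n(9s-8) + 5(9s-8).
Both groups share the factor (9s-8).

(4n+5)(9s-8)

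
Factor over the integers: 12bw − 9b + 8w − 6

Group as (12bw − 9b) + (8w − 6) = 3b(4w − 3) + 2(4w − 3).
Both groups share the factor (4w − 3).

(3b + 2)(4w − 3)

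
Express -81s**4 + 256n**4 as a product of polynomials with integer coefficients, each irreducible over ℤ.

(4n + 3s)(4n - 3s)(16n**2 + 9s**2)

Difference of squares twice: with A = 4n and B = 3s, A⁴ − B⁴ = (A² − B²)(A² + B²), and A² − B² factors again.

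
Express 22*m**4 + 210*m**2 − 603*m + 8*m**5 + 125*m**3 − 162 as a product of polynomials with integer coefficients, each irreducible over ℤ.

(2*m − 3)*(4*m + 1)*(m + 3)*(m**2 + m + 18)

Testing divisors of the constant over divisors of the leading coefficient, m = −1/4 is a root, giving the factor (4*m + 1) and quotient 2*m**4 + 5*m**3 + 30*m**2 + 45*m − 162.
Next, m = −3 is a root, so (m + 3) divides it; the quotient is 2*m**3 − m**2 + 33*m − 54.
Next, m = 3/2 is a root, so (2*m − 3) is a factor; dividing leaves m**2 + m + 18.
The quadratic m**2 + m + 18 has discriminant −71 < 0 and is irreducible over ℤ.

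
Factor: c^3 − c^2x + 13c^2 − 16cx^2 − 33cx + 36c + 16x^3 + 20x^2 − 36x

Group: c(c^2 + 13c − 16x^2 − 20x + 36) − x(c^2 + 13c − 16x^2 − 20x + 36); both groups contain (c^2 + 13c − 16x^2 − 20x + 36), so (c − x) is a factor with cofactor c^2 + 13c − 16x^2 − 20x + 36.
The cofactor groups again: c^2 + 13c − 16x^2 − 20x + 36 = c(c − 4x + 4) + (4x + 9)(c − 4x + 4); both groups contain (c − 4x + 4), giving (c + 4x + 9)(c − 4x + 4).

(c + 4x + 9)(c − 4x + 4)(c − x)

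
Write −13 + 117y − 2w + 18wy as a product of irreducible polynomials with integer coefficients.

(2w + 13)(9y − 1)

Group as (18wy − 2w) + (117y − 13) = 2w(9y − 1) + 13(9y − 1).
Both groups share the factor (9y − 1).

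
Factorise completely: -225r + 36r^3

Every term has a factor of 9r. Then 4r^2 - 25 = (2r)² − (5)².

9r(2r + 5)(2r - 5)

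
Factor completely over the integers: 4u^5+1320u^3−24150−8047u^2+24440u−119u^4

By the rational root theorem, u = 7/4 is a root, giving the factor (4u−7) and quotient u^4−28u^3+281u^2−1520u+3450.
Continuing, u = 5 is a root, so (u−5) divides it; the quotient is u^3−23u^2+166u−690.
Continuing, u = 15 is a root, so (u−15) is a factor; dividing leaves u^2−8u+46.
The quadratic u^2−8u+46 has discriminant −120 < 0 and is irreducible over ℤ.

(4u−7)(u−15)(u−5)(u^2−8u+46)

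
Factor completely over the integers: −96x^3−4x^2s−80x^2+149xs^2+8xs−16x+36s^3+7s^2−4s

−(3x−4s+1)(8x+9s+4)(4x+s)

Group: 8x(−12x^2+13xs−4x+4s^2−s) + (9s+4)(−12x^2+13xs−4x+4s^2−s); both groups contain (−12x^2+13xs−4x+4s^2−s), so (8x+9s+4) is a factor with cofactor −12x^2+13xs−4x+4s^2−s.
The cofactor groups again: −12x^2+13xs−4x+4s^2−s = −4x(3x−4s+1) − s(3x−4s+1); both groups contain (3x−4s+1), giving −(4x+s)(3x−4s+1).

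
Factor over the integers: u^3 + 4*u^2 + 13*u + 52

Group as (u^3 + 13*u) + (4*u^2 + 52) = u*(u^2 + 13) + 4*(u^2 + 13).
Both groups share the factor (u^2 + 13).

(u + 4)*(u^2 + 13)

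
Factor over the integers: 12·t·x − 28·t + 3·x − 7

Group as (12·t·x − 28·t) + (3·x − 7) = 4·t·(3·x − 7) + (3·x − 7).
Both groups share the factor (3·x − 7).

(3·x − 7)·(4·t + 1)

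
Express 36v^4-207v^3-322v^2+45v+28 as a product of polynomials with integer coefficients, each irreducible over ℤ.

(3v+4)(3v-1)(4v+1)(v-7)

Among the possible rational roots, v = 1/3 is a root, giving the factor (3v-1) and quotient 12v^3-65v^2-129v-28.
Then v = 7 is a root, so (v-7) is a factor; dividing leaves 12v^2+19v+4.
The remaining quadratic factors as (3v+4)(4v+1).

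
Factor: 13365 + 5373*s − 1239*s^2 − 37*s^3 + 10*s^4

(2*s − 15)*(5*s + 9)*(s + 11)*(s − 9)

Trying the rational-root candidates, s = 9 is a root, so (s − 9) is a factor; dividing leaves 10*s^3 + 53*s^2 − 762*s − 1485.
Then s = 15/2 is a root, so (2*s − 15) is a factor; dividing leaves 5*s^2 + 64*s + 99.
The remaining quadratic factors as (s + 11)(5*s + 9).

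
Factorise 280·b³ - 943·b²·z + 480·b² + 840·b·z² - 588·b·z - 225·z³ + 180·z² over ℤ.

Group: 8·b·(35·b² - 96·b·z + 60·b + 45·z² - 36·z) - 5·z·(35·b² - 96·b·z + 60·b + 45·z² - 36·z); both groups contain (35·b² - 96·b·z + 60·b + 45·z² - 36·z), so (8·b - 5·z) is a factor with cofactor 35·b² - 96·b·z + 60·b + 45·z² - 36·z.
The cofactor groups again: 35·b² - 96·b·z + 60·b + 45·z² - 36·z = 5·b·(7·b - 15·z + 12) - 3·z·(7·b - 15·z + 12); both groups contain (7·b - 15·z + 12), giving (5·b - 3·z)·(7·b - 15·z + 12).

(5·b - 3·z)·(7·b - 15·z + 12)·(8·b - 5·z)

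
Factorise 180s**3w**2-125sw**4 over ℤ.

Pull out the common factor 5sw**2; 36s**2-25w**2 is a difference of squares.

5sw**2(6s+5w)(6s-5w)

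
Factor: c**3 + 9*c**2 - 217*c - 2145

(c + 11)*(c + 13)*(c - 15)

Testing divisors of the constant over divisors of the leading coefficient, c = 15 is a root, so (c - 15) is a factor; dividing leaves c**2 + 24*c + 143.
The remaining quadratic factors as (c + 11)(c + 13).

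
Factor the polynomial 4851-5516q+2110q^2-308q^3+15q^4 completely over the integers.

(3q-7)(5q-11)(q-7)(q-9)

By the rational root theorem, q = 7/3 is a root, so (3q-7) is a factor; dividing leaves 5q^3-91q^2+491q-693.
Next, q = 7 is a root, giving the factor (q-7) and quotient 5q^2-56q+99.
The remaining quadratic factors as (q-9)(5q-11).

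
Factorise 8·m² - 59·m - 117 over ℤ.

Need a pair with product 8·(-117) = -936 and sum -59: that's -72 and 13.
Split the middle term: 8·m² - 72·m + 13·m - 117 = 8·m·(m - 9) + 13·(m - 9).

(8·m + 13)·(m - 9)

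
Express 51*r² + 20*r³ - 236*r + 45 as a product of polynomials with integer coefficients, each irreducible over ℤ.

By the rational root theorem, r = 1/5 is a root, so (5*r - 1) divides it; the quotient is 4*r² + 11*r - 45.
The remaining quadratic factors as (4*r - 9)(r + 5).

(4*r - 9)*(5*r - 1)*(r + 5)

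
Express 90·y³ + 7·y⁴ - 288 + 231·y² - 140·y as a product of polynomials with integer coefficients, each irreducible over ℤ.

(7·y - 8)·(y + 1)·(y + 4)·(y + 9)

Among the possible rational roots, y = 8/7 is a root, so (7·y - 8) is a factor; dividing leaves y³ + 14·y² + 49·y + 36.
Then y = -9 is a root, so (y + 9) is a factor; dividing leaves y² + 5·y + 4.
The remaining quadratic factors as (y + 4)(y + 1).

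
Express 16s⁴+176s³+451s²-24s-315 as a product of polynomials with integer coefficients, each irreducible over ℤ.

Among the possible rational roots, s = -7 is a root, giving the factor (s+7) and quotient 16s³+64s²+3s-45.
Next, s = -15/4 is a root, so (4s+15) divides it; the quotient is 4s²+s-3.
The remaining quadratic factors as (4s-3)(s+1).

(4s+15)(4s-3)(s+1)(s+7)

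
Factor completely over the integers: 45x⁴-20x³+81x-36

(9x-4)(5x³+9)

Group as (45x⁴+81x) + (-20x³-36) = 9x(5x³+9) - 4(5x³+9).
Both groups share the factor (5x³+9).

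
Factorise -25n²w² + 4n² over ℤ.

-n²(5w + 2)(5w - 2)

Every term has a factor of n²; factoring it out leaves -25w² + 4.
Recognize a difference of squares with the parts 2 and 5w.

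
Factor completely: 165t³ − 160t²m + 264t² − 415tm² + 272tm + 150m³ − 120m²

(5t − 10m + 8)(3t − m)(11t + 15m)

Group: 11t(15t² − 35tm + 24t + 10m² − 8m) + 15m(15t² − 35tm + 24t + 10m² − 8m); both groups contain (15t² − 35tm + 24t + 10m² − 8m), so (11t + 15m) is a factor with cofactor 15t² − 35tm + 24t + 10m² − 8m.
The cofactor groups again: 15t² − 35tm + 24t + 10m² − 8m = 5t(3t − m) + (−10m + 8)(3t − m); both groups contain (3t − m), giving (5t − 10m + 8)(3t − m).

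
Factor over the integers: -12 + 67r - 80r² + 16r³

By the rational root theorem, r = 3/4 is a root, giving the factor (4r - 3) and quotient 4r² - 17r + 4.
The remaining quadratic factors as (4r - 1)(r - 4).

(4r - 1)(4r - 3)(r - 4)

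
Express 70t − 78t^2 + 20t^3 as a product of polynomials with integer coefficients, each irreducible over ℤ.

Pull out the common factor 2t, then factor the remaining trinomial.

2t(2t − 5)(5t − 7)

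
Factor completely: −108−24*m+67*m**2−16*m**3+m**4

By the rational root theorem, m = −1 is a root, giving the factor (m+1) and quotient m**3−17*m**2+84*m−108.
Next, m = 6 is a root, giving the factor (m−6) and quotient m**2−11*m+18.
The remaining quadratic factors as (m−2)(m−9).

(m+1)*(m−2)*(m−6)*(m−9)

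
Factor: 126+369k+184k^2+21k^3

(3k+7)(7k+3)(k+6)

Testing divisors of the constant over divisors of the leading coefficient, k = -7/3 is a root, giving the factor (3k+7) and quotient 7k^2+45k+18.
The remaining quadratic factors as (k+6)(7k+3).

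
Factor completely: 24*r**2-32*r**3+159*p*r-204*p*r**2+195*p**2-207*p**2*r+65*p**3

(13*p+8*r)*(5*p+r)*(p-4*r+3)

Group: 5*p*(13*p**2-44*p*r+39*p-32*r**2+24*r) + r*(13*p**2-44*p*r+39*p-32*r**2+24*r); both groups contain (13*p**2-44*p*r+39*p-32*r**2+24*r), so (5*p+r) is a factor with cofactor 13*p**2-44*p*r+39*p-32*r**2+24*r.
The cofactor groups again: 13*p**2-44*p*r+39*p-32*r**2+24*r = p*(13*p+8*r) + (-4*r+3)*(13*p+8*r); both groups contain (13*p+8*r), giving (p-4*r+3)*(13*p+8*r).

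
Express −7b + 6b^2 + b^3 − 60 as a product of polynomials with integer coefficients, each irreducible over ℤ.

(b + 4)(b + 5)(b − 3)

By the rational root theorem, b = −5 is a root, giving the factor (b + 5) and quotient b^2 + b − 12.
The remaining quadratic factors as (b − 3)(b + 4).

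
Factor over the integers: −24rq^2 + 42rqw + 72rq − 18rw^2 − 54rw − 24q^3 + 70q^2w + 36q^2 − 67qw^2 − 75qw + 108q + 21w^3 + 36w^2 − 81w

Group: 4q(−6rq + 6rw + 18r − 6q^2 + 13qw + 9q − 7w^2 − 12w + 27) − 3w(−6rq + 6rw + 18r − 6q^2 + 13qw + 9q − 7w^2 − 12w + 27); both groups contain (−6rq + 6rw + 18r − 6q^2 + 13qw + 9q − 7w^2 − 12w + 27), so (4q − 3w) is a factor with cofactor −6rq + 6rw + 18r − 6q^2 + 13qw + 9q − 7w^2 − 12w + 27.
The cofactor groups again: −6rq + 6rw + 18r − 6q^2 + 13qw + 9q − 7w^2 − 12w + 27 = −6r(q − w − 3) + (−6q + 7w − 9)(q − w − 3); both groups contain (q − w − 3), giving −(6r + 6q − 7w + 9)(q − w − 3).

−(4q − 3w)(6r + 6q − 7w + 9)(q − w − 3)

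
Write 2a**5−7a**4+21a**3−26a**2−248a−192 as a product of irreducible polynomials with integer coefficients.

(2a+3)(a+1)(a−4)(a**2−2a+16)

Among the possible rational roots, a = 4 is a root, so (a−4) divides it; the quotient is 2a**4+a**3+25a**2+74a+48.
Next, a = −1 is a root, so (a+1) divides it; the quotient is 2a**3−a**2+26a+48.
Next, a = −3/2 is a root, giving the factor (2a+3) and quotient a**2−2a+16.
The quadratic a**2−2a+16 has discriminant −60 < 0 and is irreducible over ℤ.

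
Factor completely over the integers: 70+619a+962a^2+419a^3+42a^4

Trying the rational-root candidates, a = -7 is a root, so (a+7) is a factor; dividing leaves 42a^3+125a^2+87a+10.
Then a = -5/6 is a root, so (6a+5) divides it; the quotient is 7a^2+15a+2.
The remaining quadratic factors as (7a+1)(a+2).

(6a+5)(7a+1)(a+2)(a+7)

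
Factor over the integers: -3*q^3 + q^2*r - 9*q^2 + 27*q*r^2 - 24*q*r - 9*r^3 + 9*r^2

Group: q*(-3*q^2 - 8*q*r + 3*r^2) + (-3*r + 3)*(-3*q^2 - 8*q*r + 3*r^2); both groups contain (-3*q^2 - 8*q*r + 3*r^2), so (q - 3*r + 3) is a factor with cofactor -3*q^2 - 8*q*r + 3*r^2.
The cofactor groups again: -3*q^2 - 8*q*r + 3*r^2 = -q*(3*q - r) - 3*r*(3*q - r); both groups contain (3*q - r), giving -(q + 3*r)*(3*q - r).

-(3*q - r)*(q + 3*r)*(q - 3*r + 3)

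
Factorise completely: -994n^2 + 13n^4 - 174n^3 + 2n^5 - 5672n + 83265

Testing divisors of the constant over divisors of the leading coefficient, n = 7 is a root, so (n - 7) divides it; the quotient is 2n^4 + 27n^3 + 15n^2 - 889n - 11895.
Continuing, n = -13 is a root, so (n + 13) is a factor; dividing leaves 2n^3 + n^2 + 2n - 915.
Next, n = 15/2 is a root, so (2n - 15) is a factor; dividing leaves n^2 + 8n + 61.
The quadratic n^2 + 8n + 61 has discriminant -180 < 0 and is irreducible over ℤ.

(2n - 15)(n + 13)(n - 7)(n^2 + 8n + 61)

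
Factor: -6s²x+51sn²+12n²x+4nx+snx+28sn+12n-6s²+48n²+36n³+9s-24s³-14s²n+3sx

Group: 3s(-8s²+6sn-2sx-2s+9n²+3nx+12n+x+3) + 4n(-8s²+6sn-2sx-2s+9n²+3nx+12n+x+3); both groups contain (-8s²+6sn-2sx-2s+9n²+3nx+12n+x+3), so (3s+4n) is a factor with cofactor -8s²+6sn-2sx-2s+9n²+3nx+12n+x+3.
The cofactor groups again: -8s²+6sn-2sx-2s+9n²+3nx+12n+x+3 = -2s(4s+3n+x+3) + (3n+1)(4s+3n+x+3); both groups contain (4s+3n+x+3), giving -(2s-3n-1)(4s+3n+x+3).

-(2s-3n-1)(4s+3n+x+3)(3s+4n)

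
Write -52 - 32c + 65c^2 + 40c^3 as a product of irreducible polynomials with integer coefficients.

Group as (40c^3 - 32c) + (65c^2 - 52) = 8c(5c^2 - 4) + 13(5c^2 - 4).
Both groups share the factor (5c^2 - 4).

(8c + 13)(5c^2 - 4)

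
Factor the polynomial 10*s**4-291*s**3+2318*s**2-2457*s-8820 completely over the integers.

Trying the rational-root candidates, s = 15 is a root, so (s-15) divides it; the quotient is 10*s**3-141*s**2+203*s+588.
Next, s = -7/5 is a root, giving the factor (5*s+7) and quotient 2*s**2-31*s+84.
The remaining quadratic factors as (2*s-7)(s-12).

(2*s-7)*(5*s+7)*(s-12)*(s-15)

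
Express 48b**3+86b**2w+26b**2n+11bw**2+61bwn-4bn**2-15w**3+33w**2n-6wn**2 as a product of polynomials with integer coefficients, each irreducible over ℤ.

(2b+3w)(3b-w+2n)(8b+5w-n)

Group: 8b(6b**2+7bw+4bn-3w**2+6wn) + (5w-n)(6b**2+7bw+4bn-3w**2+6wn); both groups contain (6b**2+7bw+4bn-3w**2+6wn), so (8b+5w-n) is a factor with cofactor 6b**2+7bw+4bn-3w**2+6wn.
The cofactor groups again: 6b**2+7bw+4bn-3w**2+6wn = 3b(2b+3w) + (-w+2n)(2b+3w); both groups contain (2b+3w), giving (3b-w+2n)(2b+3w).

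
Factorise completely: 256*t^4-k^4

(4*t-k)*(4*t+k)*(16*t^2+k^2)

Difference of squares twice: with A = 4*t and B = k, A⁴ − B⁴ = (A² − B²)(A² + B²), and A² − B² factors again.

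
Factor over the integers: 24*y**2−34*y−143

(4*y−13)*(6*y+11)

Need a pair with product 24·(−143) = −3432 and sum −34: that's 44 and −78.
Split the middle term: 24*y**2+44*y − 78*y−143 = 4*y*(6*y+11) − 13*(6*y+11).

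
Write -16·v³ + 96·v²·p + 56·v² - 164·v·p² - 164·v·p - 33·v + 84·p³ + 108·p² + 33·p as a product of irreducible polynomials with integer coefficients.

-(4·v - 14·p - 11)·(4·v - 6·p - 3)·(v - p)

Group: 4·v·(-4·v² + 10·v·p + 3·v - 6·p² - 3·p) + (-14·p - 11)·(-4·v² + 10·v·p + 3·v - 6·p² - 3·p); both groups contain (-4·v² + 10·v·p + 3·v - 6·p² - 3·p), so (4·v - 14·p - 11) is a factor with cofactor -4·v² + 10·v·p + 3·v - 6·p² - 3·p.
The cofactor groups again: -4·v² + 10·v·p + 3·v - 6·p² - 3·p = -v·(4·v - 6·p - 3) + p·(4·v - 6·p - 3); both groups contain (4·v - 6·p - 3), giving -(v - p)·(4·v - 6·p - 3).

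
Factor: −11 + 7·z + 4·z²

Need a pair with product 4·(−11) = −44 and sum 7: that's −4 and 11.
Split the middle term: 4·z² − 4·z + 11·z − 11 = 4·z·(z − 1) + 11·(z − 1).

(4·z + 11)·(z − 1)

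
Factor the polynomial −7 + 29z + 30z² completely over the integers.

(5z − 1)(6z + 7)

Need a pair with product 30·(−7) = −210 and sum 29: that's −6 and 35.
Split the middle term: 30z² − 6z + 35z − 7 = 6z(5z − 1) + 7(5z − 1).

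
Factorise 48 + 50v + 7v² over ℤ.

(7v + 8)(v + 6)

Need a pair with product 7·48 = 336 and sum 50: that's 42 and 8.
Split the middle term: 7v² + 42v + 8v + 48 = 7v(v + 6) + 8(v + 6).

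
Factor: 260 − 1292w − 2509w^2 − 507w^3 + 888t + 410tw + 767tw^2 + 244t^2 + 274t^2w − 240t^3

−(5t − 3w − 13)(6t − 13w + 2)(8t + 13w + 10)

Group: 5t(−48t^2 + 26tw − 76t + 169w^2 + 104w − 20) + (−3w − 13)(−48t^2 + 26tw − 76t + 169w^2 + 104w − 20); both groups contain (−48t^2 + 26tw − 76t + 169w^2 + 104w − 20), so (5t − 3w − 13) is a factor with cofactor −48t^2 + 26tw − 76t + 169w^2 + 104w − 20.
The cofactor groups again: −48t^2 + 26tw − 76t + 169w^2 + 104w − 20 = −6t(8t + 13w + 10) + (13w − 2)(8t + 13w + 10); both groups contain (8t + 13w + 10), giving −(6t − 13w + 2)(8t + 13w + 10).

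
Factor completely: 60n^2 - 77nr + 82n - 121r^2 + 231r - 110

(12n + 11r - 10)(5n - 11r + 11)

Group: 5n(12n + 11r - 10) + (-11r + 11)(12n + 11r - 10); both groups contain (12n + 11r - 10).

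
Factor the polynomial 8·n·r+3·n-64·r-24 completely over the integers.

Group as (8·n·r+3·n) + (-64·r-24) = n·(8·r+3) - 8·(8·r+3).
Both groups share the factor (8·r+3).

(8·r+3)·(n-8)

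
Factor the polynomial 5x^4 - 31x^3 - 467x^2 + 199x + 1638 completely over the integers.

(5x + 9)(x + 7)(x - 13)(x - 2)

By the rational root theorem, x = 2 is a root, giving the factor (x - 2) and quotient 5x^3 - 21x^2 - 509x - 819.
Next, x = -7 is a root, so (x + 7) divides it; the quotient is 5x^2 - 56x - 117.
The remaining quadratic factors as (x - 13)(5x + 9).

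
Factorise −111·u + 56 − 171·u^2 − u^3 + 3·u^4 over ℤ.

Trying the rational-root candidates, u = −1 is a root, so (u + 1) divides it; the quotient is 3·u^3 − 4·u^2 − 167·u + 56.
Then u = 1/3 is a root, so (3·u − 1) divides it; the quotient is u^2 − u − 56.
The remaining quadratic factors as (u + 7)(u − 8).

(3·u − 1)·(u + 1)·(u + 7)·(u − 8)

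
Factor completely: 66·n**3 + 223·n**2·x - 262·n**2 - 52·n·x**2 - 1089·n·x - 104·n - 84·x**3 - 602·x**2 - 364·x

Group: 2·n·(33·n**2 - 4·n·x - 131·n - 12·x**2 - 86·x - 52) + 7·x·(33·n**2 - 4·n·x - 131·n - 12·x**2 - 86·x - 52); both groups contain (33·n**2 - 4·n·x - 131·n - 12·x**2 - 86·x - 52), so (2·n + 7·x) is a factor with cofactor 33·n**2 - 4·n·x - 131·n - 12·x**2 - 86·x - 52.
The cofactor groups again: 33·n**2 - 4·n·x - 131·n - 12·x**2 - 86·x - 52 = 11·n·(3·n - 2·x - 13) + (6·x + 4)·(3·n - 2·x - 13); both groups contain (3·n - 2·x - 13), giving (11·n + 6·x + 4)·(3·n - 2·x - 13).

(11·n + 6·x + 4)·(2·n + 7·x)·(3·n - 2·x - 13)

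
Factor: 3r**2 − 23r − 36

Need a pair with product 3·(−36) = −108 and sum −23: that's 4 and −27.
Split the middle term: 3r**2 + 4r − 27r − 36 = r(3r + 4) − 9(3r + 4).

(3r + 4)(r − 9)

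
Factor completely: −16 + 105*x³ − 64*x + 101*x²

(3*x + 4)*(5*x + 1)*(7*x − 4)

By the rational root theorem, x = −4/3 is a root, so (3*x + 4) divides it; the quotient is 35*x² − 13*x − 4.
The remaining quadratic factors as (5*x + 1)(7*x − 4).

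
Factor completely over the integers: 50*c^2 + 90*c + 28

Pull out the common factor 2, then factor the remaining trinomial.

2*(5*c + 2)*(5*c + 7)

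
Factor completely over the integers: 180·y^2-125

5·(6·y+5)·(6·y-5)

Factor out 5, leaving 36·y^2-25, which is a difference of two squares.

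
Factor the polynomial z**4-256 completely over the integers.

Difference of squares twice: with A = z and B = 4, A⁴ − B⁴ = (A² − B²)(A² + B²), and A² − B² factors again.

(z+4)*(z-4)*(z**2+16)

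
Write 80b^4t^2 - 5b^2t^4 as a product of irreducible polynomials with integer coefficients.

Factor out 5b^2t^2, leaving 16b^2 - t^2, which is a difference of two squares.

5b^2t^2(4b + t)(4b - t)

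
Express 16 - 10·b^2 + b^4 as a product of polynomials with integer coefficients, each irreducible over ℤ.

Substitute u = b^2 to get a quadratic in u, then factor.
b^2 - 8 is irreducible over ℤ (8 is not a perfect square).
b^2 - 2 is irreducible over ℤ (2 is not a perfect square).

(b^2 - 2)·(b^2 - 8)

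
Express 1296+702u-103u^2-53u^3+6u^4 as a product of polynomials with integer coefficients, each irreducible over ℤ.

(2u-9)(3u+8)(u+2)(u-9)

Testing divisors of the constant over divisors of the leading coefficient, u = 9 is a root, so (u-9) is a factor; dividing leaves 6u^3+u^2-94u-144.
Then u = 9/2 is a root, so (2u-9) divides it; the quotient is 3u^2+14u+16.
The remaining quadratic factors as (u+2)(3u+8).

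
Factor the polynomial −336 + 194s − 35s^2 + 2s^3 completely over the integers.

(2s − 7)(s − 6)(s − 8)

Testing divisors of the constant over divisors of the leading coefficient, s = 8 is a root, giving the factor (s − 8) and quotient 2s^2 − 19s + 42.
The remaining quadratic factors as (s − 6)(2s − 7).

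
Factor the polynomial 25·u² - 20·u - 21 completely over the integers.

(5·u + 3)·(5·u - 7)

Need a pair with product 25·(-21) = -525 and sum -20: that's 15 and -35.
Split the middle term: 25·u² + 15·u - 35·u - 21 = 5·u·(5·u + 3) - 7·(5·u + 3).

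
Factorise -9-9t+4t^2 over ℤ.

Need a pair with product 4·(-9) = -36 and sum -9: that's 3 and -12.
Split the middle term: 4t^2+3t - 12t-9 = t(4t+3) - 3(4t+3).

(4t+3)(t-3)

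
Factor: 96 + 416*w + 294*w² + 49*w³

(7*w + 12)*(7*w + 2)*(w + 4)

Among the possible rational roots, w = -2/7 is a root, giving the factor (7*w + 2) and quotient 7*w² + 40*w + 48.
The remaining quadratic factors as (7*w + 12)(w + 4).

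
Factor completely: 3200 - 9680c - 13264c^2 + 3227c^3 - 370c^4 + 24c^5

Testing divisors of the constant over divisors of the leading coefficient, c = 1/4 is a root, so (4c - 1) divides it; the quotient is 6c^4 - 91c^3 + 784c^2 - 3120c - 3200.
Then c = 8 is a root, giving the factor (c - 8) and quotient 6c^3 - 43c^2 + 440c + 400.
Next, c = -5/6 is a root, so (6c + 5) is a factor; dividing leaves c^2 - 8c + 80.
The quadratic c^2 - 8c + 80 has discriminant -256 < 0 and is irreducible over ℤ.

(4c - 1)(6c + 5)(c - 8)(c^2 - 8c + 80)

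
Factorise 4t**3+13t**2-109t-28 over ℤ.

Trying the rational-root candidates, t = 4 is a root, so (t-4) divides it; the quotient is 4t**2+29t+7.
The remaining quadratic factors as (t+7)(4t+1).

(4t+1)(t+7)(t-4)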